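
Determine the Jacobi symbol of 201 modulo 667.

1

(201|667)
  = (667|201)    [QR: 201 ≡ 1 mod 4, sign kept]
  = (64|201)    [667 ≡ 64 mod 201]
  = (1|201)    [201 ≡ 1 mod 8 ⇒ (2|201)^6 = +1]
  = 1    [(1|201) = 1]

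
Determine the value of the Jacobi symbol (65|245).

65 ≡ 1 (mod 4), so quadratic reciprocity gives (65|245) = (245|65). Reduce: 245 ≡ 50 (mod 65). Now have (50|65).
Factor out 2: 50 = 2·25. Since 65 ≡ 1 (mod 8), (2|65) = +1. Now have (25|65).
25 ≡ 1 (mod 4), so quadratic reciprocity gives (25|65) = (65|25). Reduce: 65 ≡ 15 (mod 25). Now have (15|25).
25 ≡ 1 (mod 4), so quadratic reciprocity gives (15|25) = (25|15). Reduce: 25 ≡ 10 (mod 15). Now have (10|15).
Factor out 2: 10 = 2·5. Since 15 ≡ 7 (mod 8), (2|15) = +1. Now have (5|15).
5 ≡ 1 (mod 4), so quadratic reciprocity gives (5|15) = (15|5). Reduce: 15 ≡ 0 (mod 5). Now have (0|5).
The numerator is now 0 with denominator 5 > 1: the symbol is 0.

0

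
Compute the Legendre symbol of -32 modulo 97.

1

Reduce the numerator: -32 ≡ 65 (mod 97), so (-32/97) = (65/97).
65 ≡ 1 (mod 4), so quadratic reciprocity gives (65/97) = (97/65). Reduce: 97 ≡ 32 (mod 65). Now have (32/65).
Factor out 2: 32 = 2^5. Since 65 ≡ 1 (mod 8), (2/65) = +1, and (2/65)^5 = +1. Now have (1/65).
(1/65) = 1. Collecting the sign factors: 1.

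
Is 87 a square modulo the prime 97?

(87/97)
  = (97/87)    [QR: 97 ≡ 1 mod 4, sign kept]
  = (10/87)    [97 ≡ 10 mod 87]
  = (5/87)    [87 ≡ 7 mod 8 ⇒ (2/87) = +1]
  = (87/5)    [QR: 5 ≡ 1 mod 4, sign kept]
  = (2/5)    [87 ≡ 2 mod 5]
  = -(1/5)    [5 ≡ 5 mod 8 ⇒ (2/5) = -1]
  = -1    [(1/5) = 1]
(87/97) = -1, and 97 is prime, so 87 is not a quadratic residue mod 97.

no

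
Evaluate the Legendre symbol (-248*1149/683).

By multiplicativity, (-248·1149/683) = (-248/683)·(1149/683).
First factor (-248/683):
Reduce the numerator: -248 ≡ 435 (mod 683), so (-248/683) = (435/683).
Both 435 ≡ 3 and 683 ≡ 3 (mod 4), so reciprocity gives (435/683) = -(683/435). Reduce: 683 ≡ 248 (mod 435). Now have -(248/435).
Factor out 2: 248 = 2^3·31. Since 435 ≡ 3 (mod 8), (2/435) = -1, and (2/435)^3 = -1. Now have (31/435).
Both 31 ≡ 3 and 435 ≡ 3 (mod 4), so reciprocity gives (31/435) = -(435/31). Reduce: 435 ≡ 1 (mod 31). Now have -(1/31).
(1/31) = 1. Collecting the sign factors: -1.
Second factor (1149/683):
Reduce the numerator: 1149 ≡ 466 (mod 683), so (1149/683) = (466/683).
Factor out 2: 466 = 2·233. Since 683 ≡ 3 (mod 8), (2/683) = -1. Now have -(233/683).
233 ≡ 1 (mod 4), so quadratic reciprocity gives (233/683) = (683/233). Reduce: 683 ≡ 217 (mod 233). Now have -(217/233).
217 ≡ 1 (mod 4), so quadratic reciprocity gives (217/233) = (233/217). Reduce: 233 ≡ 16 (mod 217). Now have -(16/217).
Factor out 2: 16 = 2^4. Since 217 ≡ 1 (mod 8), (2/217) = +1, and (2/217)^4 = +1. Now have -(1/217).
(1/217) = 1. Collecting the sign factors: -1.
Product: (-1)·(-1) = 1.

1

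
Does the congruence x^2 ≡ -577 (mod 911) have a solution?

(-577/911)
  = (334/911)    [-577 ≡ 334 mod 911]
  = (167/911)    [911 ≡ 7 mod 8 ⇒ (2/911) = +1]
  = -(911/167)    [QR: both ≡ 3 mod 4, sign flips]
  = -(76/167)    [911 ≡ 76 mod 167]
  = -(19/167)    [167 ≡ 7 mod 8 ⇒ (2/167)^2 = +1]
  = (167/19)    [QR: both ≡ 3 mod 4, sign flips]
  = (15/19)    [167 ≡ 15 mod 19]
  = -(19/15)    [QR: both ≡ 3 mod 4, sign flips]
  = -(4/15)    [19 ≡ 4 mod 15]
  = -(1/15)    [15 ≡ 7 mod 8 ⇒ (2/15)^2 = +1]
  = -1    [(1/15) = 1]
(-577/911) = -1, and 911 is prime, so -577 is not a quadratic residue mod 911.

no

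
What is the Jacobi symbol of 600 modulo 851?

-1

Factor out 2: 600 = 2^3·75. Since 851 ≡ 3 (mod 8), (2|851) = -1, and (2|851)^3 = -1. Now have -(75|851).
Both 75 ≡ 3 and 851 ≡ 3 (mod 4), so reciprocity gives (75|851) = -(851|75). Reduce: 851 ≡ 26 (mod 75). Now have (26|75).
Factor out 2: 26 = 2·13. Since 75 ≡ 3 (mod 8), (2|75) = -1. Now have -(13|75).
13 ≡ 1 (mod 4), so quadratic reciprocity gives (13|75) = (75|13). Reduce: 75 ≡ 10 (mod 13). Now have -(10|13).
Factor out 2: 10 = 2·5. Since 13 ≡ 5 (mod 8), (2|13) = -1. Now have (5|13).
5 ≡ 1 (mod 4), so quadratic reciprocity gives (5|13) = (13|5). Reduce: 13 ≡ 3 (mod 5). Now have (3|5).
5 ≡ 1 (mod 4), so quadratic reciprocity gives (3|5) = (5|3). Reduce: 5 ≡ 2 (mod 3). Now have (2|3).
Factor out 2: 2 = 2. Since 3 ≡ 3 (mod 8), (2|3) = -1. Now have -(1|3).
(1|3) = 1. Collecting the sign factors: -1.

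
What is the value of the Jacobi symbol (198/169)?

Reduce the numerator: 198 ≡ 29 (mod 169), so (198/169) = (29/169).
29 ≡ 1 (mod 4), so quadratic reciprocity gives (29/169) = (169/29). Reduce: 169 ≡ 24 (mod 29). Now have (24/29).
Factor out 2: 24 = 2^3·3. Since 29 ≡ 5 (mod 8), (2/29) = -1, and (2/29)^3 = -1. Now have -(3/29).
29 ≡ 1 (mod 4), so quadratic reciprocity gives (3/29) = (29/3). Reduce: 29 ≡ 2 (mod 3). Now have -(2/3).
Factor out 2: 2 = 2. Since 3 ≡ 3 (mod 8), (2/3) = -1. Now have (1/3).
(1/3) = 1. Collecting the sign factors: 1.

1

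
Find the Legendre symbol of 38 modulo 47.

-1

(38/47)
  = (19/47)    [47 ≡ 7 mod 8 ⇒ (2/47) = +1]
  = -(47/19)    [QR: both ≡ 3 mod 4, sign flips]
  = -(9/19)    [47 ≡ 9 mod 19]
  = -(19/9)    [QR: 9 ≡ 1 mod 4, sign kept]
  = -(1/9)    [19 ≡ 1 mod 9]
  = -1    [(1/9) = 1]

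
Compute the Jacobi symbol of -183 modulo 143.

1

(-183/143)
  = -(183/143)    [143 ≡ 3 mod 4 ⇒ (-1/143) = -1]
  = -(40/143)    [183 ≡ 40 mod 143]
  = -(5/143)    [143 ≡ 7 mod 8 ⇒ (2/143)^3 = +1]
  = -(143/5)    [QR: 5 ≡ 1 mod 4, sign kept]
  = -(3/5)    [143 ≡ 3 mod 5]
  = -(5/3)    [QR: 5 ≡ 1 mod 4, sign kept]
  = -(2/3)    [5 ≡ 2 mod 3]
  = (1/3)    [3 ≡ 3 mod 8 ⇒ (2/3) = -1]
  = 1    [(1/3) = 1]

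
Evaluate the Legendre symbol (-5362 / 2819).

-1

Reduce the numerator: -5362 ≡ 276 (mod 2819), so (-5362 / 2819) = (276 / 2819).
Factor out 2: 276 = 2^2·69. Since 2819 ≡ 3 (mod 8), (2 / 2819) = -1, and (2 / 2819)^2 = +1. Now have (69 / 2819).
69 ≡ 1 (mod 4), so quadratic reciprocity gives (69 / 2819) = (2819 / 69). Reduce: 2819 ≡ 59 (mod 69). Now have (59 / 69).
69 ≡ 1 (mod 4), so quadratic reciprocity gives (59 / 69) = (69 / 59). Reduce: 69 ≡ 10 (mod 59). Now have (10 / 59).
Factor out 2: 10 = 2·5. Since 59 ≡ 3 (mod 8), (2 / 59) = -1. Now have -(5 / 59).
5 ≡ 1 (mod 4), so quadratic reciprocity gives (5 / 59) = (59 / 5). Reduce: 59 ≡ 4 (mod 5). Now have -(4 / 5).
Factor out 2: 4 = 2^2. Since 5 ≡ 5 (mod 8), (2 / 5) = -1, and (2 / 5)^2 = +1. Now have -(1 / 5).
(1 / 5) = 1. Collecting the sign factors: -1.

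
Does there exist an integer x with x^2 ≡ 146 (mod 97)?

yes

Reduce the numerator: 146 ≡ 49 (mod 97), so (146/97) = (49/97).
49 ≡ 1 (mod 4), so quadratic reciprocity gives (49/97) = (97/49). Reduce: 97 ≡ 48 (mod 49). Now have (48/49).
Factor out 2: 48 = 2^4·3. Since 49 ≡ 1 (mod 8), (2/49) = +1, and (2/49)^4 = +1. Now have (3/49).
49 ≡ 1 (mod 4), so quadratic reciprocity gives (3/49) = (49/3). Reduce: 49 ≡ 1 (mod 3). Now have (1/3).
(1/3) = 1. Collecting the sign factors: 1.
The Legendre symbol is 1, so x^2 ≡ 146 (mod 97) has solution.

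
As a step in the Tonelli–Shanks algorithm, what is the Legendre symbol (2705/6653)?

-1

2705 ≡ 1 (mod 4), so quadratic reciprocity gives (2705/6653) = (6653/2705). Reduce: 6653 ≡ 1243 (mod 2705). Now have (1243/2705).
2705 ≡ 1 (mod 4), so quadratic reciprocity gives (1243/2705) = (2705/1243). Reduce: 2705 ≡ 219 (mod 1243). Now have (219/1243).
Both 219 ≡ 3 and 1243 ≡ 3 (mod 4), so reciprocity gives (219/1243) = -(1243/219). Reduce: 1243 ≡ 148 (mod 219). Now have -(148/219).
Factor out 2: 148 = 2^2·37. Since 219 ≡ 3 (mod 8), (2/219) = -1, and (2/219)^2 = +1. Now have -(37/219).
37 ≡ 1 (mod 4), so quadratic reciprocity gives (37/219) = (219/37). Reduce: 219 ≡ 34 (mod 37). Now have -(34/37).
Factor out 2: 34 = 2·17. Since 37 ≡ 5 (mod 8), (2/37) = -1. Now have (17/37).
17 ≡ 1 (mod 4), so quadratic reciprocity gives (17/37) = (37/17). Reduce: 37 ≡ 3 (mod 17). Now have (3/17).
17 ≡ 1 (mod 4), so quadratic reciprocity gives (3/17) = (17/3). Reduce: 17 ≡ 2 (mod 3). Now have (2/3).
Factor out 2: 2 = 2. Since 3 ≡ 3 (mod 8), (2/3) = -1. Now have -(1/3).
(1/3) = 1. Collecting the sign factors: -1.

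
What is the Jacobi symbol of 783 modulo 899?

0

(783/899)
  = -(899/783)    [QR: both ≡ 3 mod 4, sign flips]
  = -(116/783)    [899 ≡ 116 mod 783]
  = -(29/783)    [783 ≡ 7 mod 8 ⇒ (2/783)^2 = +1]
  = -(783/29)    [QR: 29 ≡ 1 mod 4, sign kept]
  = -(0/29)    [783 ≡ 0 mod 29]
  = 0    [numerator 0, gcd > 1]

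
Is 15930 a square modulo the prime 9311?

Reduce the numerator: 15930 ≡ 6619 (mod 9311), so (15930/9311) = (6619/9311).
Both 6619 ≡ 3 and 9311 ≡ 3 (mod 4), so reciprocity gives (6619/9311) = -(9311/6619). Reduce: 9311 ≡ 2692 (mod 6619). Now have -(2692/6619).
Factor out 2: 2692 = 2^2·673. Since 6619 ≡ 3 (mod 8), (2/6619) = -1, and (2/6619)^2 = +1. Now have -(673/6619).
673 ≡ 1 (mod 4), so quadratic reciprocity gives (673/6619) = (6619/673). Reduce: 6619 ≡ 562 (mod 673). Now have -(562/673).
Factor out 2: 562 = 2·281. Since 673 ≡ 1 (mod 8), (2/673) = +1. Now have -(281/673).
281 ≡ 1 (mod 4), so quadratic reciprocity gives (281/673) = (673/281). Reduce: 673 ≡ 111 (mod 281). Now have -(111/281).
281 ≡ 1 (mod 4), so quadratic reciprocity gives (111/281) = (281/111). Reduce: 281 ≡ 59 (mod 111). Now have -(59/111).
Both 59 ≡ 3 and 111 ≡ 3 (mod 4), so reciprocity gives (59/111) = -(111/59). Reduce: 111 ≡ 52 (mod 59). Now have (52/59).
Factor out 2: 52 = 2^2·13. Since 59 ≡ 3 (mod 8), (2/59) = -1, and (2/59)^2 = +1. Now have (13/59).
13 ≡ 1 (mod 4), so quadratic reciprocity gives (13/59) = (59/13). Reduce: 59 ≡ 7 (mod 13). Now have (7/13).
13 ≡ 1 (mod 4), so quadratic reciprocity gives (7/13) = (13/7). Reduce: 13 ≡ 6 (mod 7). Now have (6/7).
Factor out 2: 6 = 2·3. Since 7 ≡ 7 (mod 8), (2/7) = +1. Now have (3/7).
Both 3 ≡ 3 and 7 ≡ 3 (mod 4), so reciprocity gives (3/7) = -(7/3). Reduce: 7 ≡ 1 (mod 3). Now have -(1/3).
(1/3) = 1. Collecting the sign factors: -1.
(15930/9311) = -1, and 9311 is prime, so 15930 is not a quadratic residue mod 9311.

no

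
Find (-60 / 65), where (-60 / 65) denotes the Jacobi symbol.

(-60 / 65)
  = (5 / 65)    [-60 ≡ 5 mod 65]
  = (65 / 5)    [QR: 5 ≡ 1 mod 4, sign kept]
  = (0 / 5)    [65 ≡ 0 mod 5]
  = 0    [numerator 0, gcd > 1]

0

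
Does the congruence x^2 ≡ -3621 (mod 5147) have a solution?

no

(-3621/5147)
  = (1526/5147)    [-3621 ≡ 1526 mod 5147]
  = -(763/5147)    [5147 ≡ 3 mod 8 ⇒ (2/5147) = -1]
  = (5147/763)    [QR: both ≡ 3 mod 4, sign flips]
  = (569/763)    [5147 ≡ 569 mod 763]
  = (763/569)    [QR: 569 ≡ 1 mod 4, sign kept]
  = (194/569)    [763 ≡ 194 mod 569]
  = (97/569)    [569 ≡ 1 mod 8 ⇒ (2/569) = +1]
  = (569/97)    [QR: 97 ≡ 1 mod 4, sign kept]
  = (84/97)    [569 ≡ 84 mod 97]
  = (21/97)    [97 ≡ 1 mod 8 ⇒ (2/97)^2 = +1]
  = (97/21)    [QR: 21 ≡ 1 mod 4, sign kept]
  = (13/21)    [97 ≡ 13 mod 21]
  = (21/13)    [QR: 13 ≡ 1 mod 4, sign kept]
  = (8/13)    [21 ≡ 8 mod 13]
  = -(1/13)    [13 ≡ 5 mod 8 ⇒ (2/13)^3 = -1]
  = -1    [(1/13) = 1]
The Legendre symbol is -1, so x^2 ≡ -3621 (mod 5147) has no solution.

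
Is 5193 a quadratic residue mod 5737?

yes

5193 ≡ 1 (mod 4), so quadratic reciprocity gives (5193/5737) = (5737/5193). Reduce: 5737 ≡ 544 (mod 5193). Now have (544/5193).
Factor out 2: 544 = 2^5·17. Since 5193 ≡ 1 (mod 8), (2/5193) = +1, and (2/5193)^5 = +1. Now have (17/5193).
17 ≡ 1 (mod 4), so quadratic reciprocity gives (17/5193) = (5193/17). Reduce: 5193 ≡ 8 (mod 17). Now have (8/17).
Factor out 2: 8 = 2^3. Since 17 ≡ 1 (mod 8), (2/17) = +1, and (2/17)^3 = +1. Now have (1/17).
(1/17) = 1. Collecting the sign factors: 1.
(5193/5737) = 1, and 5737 is prime, so 5193 is a quadratic residue mod 5737.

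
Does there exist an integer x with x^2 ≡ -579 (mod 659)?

yes

(-579/659)
  = (80/659)    [-579 ≡ 80 mod 659]
  = (5/659)    [659 ≡ 3 mod 8 ⇒ (2/659)^4 = +1]
  = (659/5)    [QR: 5 ≡ 1 mod 4, sign kept]
  = (4/5)    [659 ≡ 4 mod 5]
  = (1/5)    [5 ≡ 5 mod 8 ⇒ (2/5)^2 = +1]
  = 1    [(1/5) = 1]
The Legendre symbol is 1, so x^2 ≡ -579 (mod 659) has solution.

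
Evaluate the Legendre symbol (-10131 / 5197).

1

(-10131 / 5197)
  = (263 / 5197)    [-10131 ≡ 263 mod 5197]
  = (5197 / 263)    [QR: 5197 ≡ 1 mod 4, sign kept]
  = (200 / 263)    [5197 ≡ 200 mod 263]
  = (25 / 263)    [263 ≡ 7 mod 8 ⇒ (2 / 263)^3 = +1]
  = (263 / 25)    [QR: 25 ≡ 1 mod 4, sign kept]
  = (13 / 25)    [263 ≡ 13 mod 25]
  = (25 / 13)    [QR: 13 ≡ 1 mod 4, sign kept]
  = (12 / 13)    [25 ≡ 12 mod 13]
  = (3 / 13)    [13 ≡ 5 mod 8 ⇒ (2 / 13)^2 = +1]
  = (13 / 3)    [QR: 13 ≡ 1 mod 4, sign kept]
  = (1 / 3)    [13 ≡ 1 mod 3]
  = 1    [(1 / 3) = 1]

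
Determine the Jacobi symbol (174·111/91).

By multiplicativity, (174·111/91) = (174/91)·(111/91).
First factor (174/91):
Reduce the numerator: 174 ≡ 83 (mod 91), so (174/91) = (83/91).
Both 83 ≡ 3 and 91 ≡ 3 (mod 4), so reciprocity gives (83/91) = -(91/83). Reduce: 91 ≡ 8 (mod 83). Now have -(8/83).
Factor out 2: 8 = 2^3. Since 83 ≡ 3 (mod 8), (2/83) = -1, and (2/83)^3 = -1. Now have (1/83).
(1/83) = 1. Collecting the sign factors: 1.
Second factor (111/91):
Reduce the numerator: 111 ≡ 20 (mod 91), so (111/91) = (20/91).
Factor out 2: 20 = 2^2·5. Since 91 ≡ 3 (mod 8), (2/91) = -1, and (2/91)^2 = +1. Now have (5/91).
5 ≡ 1 (mod 4), so quadratic reciprocity gives (5/91) = (91/5). Reduce: 91 ≡ 1 (mod 5). Now have (1/5).
(1/5) = 1. Collecting the sign factors: 1.
Product: (1)·(1) = 1.

1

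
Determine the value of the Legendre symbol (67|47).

-1

Reduce the numerator: 67 ≡ 20 (mod 47), so (67|47) = (20|47).
Factor out 2: 20 = 2^2·5. Since 47 ≡ 7 (mod 8), (2|47) = +1, and (2|47)^2 = +1. Now have (5|47).
5 ≡ 1 (mod 4), so quadratic reciprocity gives (5|47) = (47|5). Reduce: 47 ≡ 2 (mod 5). Now have (2|5).
Factor out 2: 2 = 2. Since 5 ≡ 5 (mod 8), (2|5) = -1. Now have -(1|5).
(1|5) = 1. Collecting the sign factors: -1.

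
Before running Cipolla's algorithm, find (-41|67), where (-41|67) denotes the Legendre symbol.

1

Pull out -1: (-41|67) = (-1|67)·(41|67). Since 67 ≡ 3 (mod 4), (-1|67) = -1. Now have -(41|67).
41 ≡ 1 (mod 4), so quadratic reciprocity gives (41|67) = (67|41). Reduce: 67 ≡ 26 (mod 41). Now have -(26|41).
Factor out 2: 26 = 2·13. Since 41 ≡ 1 (mod 8), (2|41) = +1. Now have -(13|41).
13 ≡ 1 (mod 4), so quadratic reciprocity gives (13|41) = (41|13). Reduce: 41 ≡ 2 (mod 13). Now have -(2|13).
Factor out 2: 2 = 2. Since 13 ≡ 5 (mod 8), (2|13) = -1. Now have (1|13).
(1|13) = 1. Collecting the sign factors: 1.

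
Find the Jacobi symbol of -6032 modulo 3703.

Pull out -1: (-6032 / 3703) = (-1 / 3703)·(6032 / 3703). Since 3703 ≡ 3 (mod 4), (-1 / 3703) = -1. Now have -(6032 / 3703).
Reduce the numerator: 6032 ≡ 2329 (mod 3703), so (6032 / 3703) = (2329 / 3703).
2329 ≡ 1 (mod 4), so quadratic reciprocity gives (2329 / 3703) = (3703 / 2329). Reduce: 3703 ≡ 1374 (mod 2329). Now have -(1374 / 2329).
Factor out 2: 1374 = 2·687. Since 2329 ≡ 1 (mod 8), (2 / 2329) = +1. Now have -(687 / 2329).
2329 ≡ 1 (mod 4), so quadratic reciprocity gives (687 / 2329) = (2329 / 687). Reduce: 2329 ≡ 268 (mod 687). Now have -(268 / 687).
Factor out 2: 268 = 2^2·67. Since 687 ≡ 7 (mod 8), (2 / 687) = +1, and (2 / 687)^2 = +1. Now have -(67 / 687).
Both 67 ≡ 3 and 687 ≡ 3 (mod 4), so reciprocity gives (67 / 687) = -(687 / 67). Reduce: 687 ≡ 17 (mod 67). Now have (17 / 67).
17 ≡ 1 (mod 4), so quadratic reciprocity gives (17 / 67) = (67 / 17). Reduce: 67 ≡ 16 (mod 17). Now have (16 / 17).
Factor out 2: 16 = 2^4. Since 17 ≡ 1 (mod 8), (2 / 17) = +1, and (2 / 17)^4 = +1. Now have (1 / 17).
(1 / 17) = 1. Collecting the sign factors: 1.

1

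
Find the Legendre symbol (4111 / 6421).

(4111 / 6421)
  = (6421 / 4111)    [QR: 6421 ≡ 1 mod 4, sign kept]
  = (2310 / 4111)    [6421 ≡ 2310 mod 4111]
  = (1155 / 4111)    [4111 ≡ 7 mod 8 ⇒ (2 / 4111) = +1]
  = -(4111 / 1155)    [QR: both ≡ 3 mod 4, sign flips]
  = -(646 / 1155)    [4111 ≡ 646 mod 1155]
  = (323 / 1155)    [1155 ≡ 3 mod 8 ⇒ (2 / 1155) = -1]
  = -(1155 / 323)    [QR: both ≡ 3 mod 4, sign flips]
  = -(186 / 323)    [1155 ≡ 186 mod 323]
  = (93 / 323)    [323 ≡ 3 mod 8 ⇒ (2 / 323) = -1]
  = (323 / 93)    [QR: 93 ≡ 1 mod 4, sign kept]
  = (44 / 93)    [323 ≡ 44 mod 93]
  = (11 / 93)    [93 ≡ 5 mod 8 ⇒ (2 / 93)^2 = +1]
  = (93 / 11)    [QR: 93 ≡ 1 mod 4, sign kept]
  = (5 / 11)    [93 ≡ 5 mod 11]
  = (11 / 5)    [QR: 5 ≡ 1 mod 4, sign kept]
  = (1 / 5)    [11 ≡ 1 mod 5]
  = 1    [(1 / 5) = 1]

1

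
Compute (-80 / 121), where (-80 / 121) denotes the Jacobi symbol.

1

Reduce the numerator: -80 ≡ 41 (mod 121), so (-80 / 121) = (41 / 121).
41 ≡ 1 (mod 4), so quadratic reciprocity gives (41 / 121) = (121 / 41). Reduce: 121 ≡ 39 (mod 41). Now have (39 / 41).
41 ≡ 1 (mod 4), so quadratic reciprocity gives (39 / 41) = (41 / 39). Reduce: 41 ≡ 2 (mod 39). Now have (2 / 39).
Factor out 2: 2 = 2. Since 39 ≡ 7 (mod 8), (2 / 39) = +1. Now have (1 / 39).
(1 / 39) = 1. Collecting the sign factors: 1.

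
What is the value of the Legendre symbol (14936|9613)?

1

(14936|9613)
  = (5323|9613)    [14936 ≡ 5323 mod 9613]
  = (9613|5323)    [QR: 9613 ≡ 1 mod 4, sign kept]
  = (4290|5323)    [9613 ≡ 4290 mod 5323]
  = -(2145|5323)    [5323 ≡ 3 mod 8 ⇒ (2|5323) = -1]
  = -(5323|2145)    [QR: 2145 ≡ 1 mod 4, sign kept]
  = -(1033|2145)    [5323 ≡ 1033 mod 2145]
  = -(2145|1033)    [QR: 1033 ≡ 1 mod 4, sign kept]
  = -(79|1033)    [2145 ≡ 79 mod 1033]
  = -(1033|79)    [QR: 1033 ≡ 1 mod 4, sign kept]
  = -(6|79)    [1033 ≡ 6 mod 79]
  = -(3|79)    [79 ≡ 7 mod 8 ⇒ (2|79) = +1]
  = (79|3)    [QR: both ≡ 3 mod 4, sign flips]
  = (1|3)    [79 ≡ 1 mod 3]
  = 1    [(1|3) = 1]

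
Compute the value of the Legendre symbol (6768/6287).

(6768/6287)
  = (481/6287)    [6768 ≡ 481 mod 6287]
  = (6287/481)    [QR: 481 ≡ 1 mod 4, sign kept]
  = (34/481)    [6287 ≡ 34 mod 481]
  = (17/481)    [481 ≡ 1 mod 8 ⇒ (2/481) = +1]
  = (481/17)    [QR: 17 ≡ 1 mod 4, sign kept]
  = (5/17)    [481 ≡ 5 mod 17]
  = (17/5)    [QR: 5 ≡ 1 mod 4, sign kept]
  = (2/5)    [17 ≡ 2 mod 5]
  = -(1/5)    [5 ≡ 5 mod 8 ⇒ (2/5) = -1]
  = -1    [(1/5) = 1]

-1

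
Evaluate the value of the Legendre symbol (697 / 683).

Reduce the numerator: 697 ≡ 14 (mod 683), so (697 / 683) = (14 / 683).
Factor out 2: 14 = 2·7. Since 683 ≡ 3 (mod 8), (2 / 683) = -1. Now have -(7 / 683).
Both 7 ≡ 3 and 683 ≡ 3 (mod 4), so reciprocity gives (7 / 683) = -(683 / 7). Reduce: 683 ≡ 4 (mod 7). Now have (4 / 7).
Factor out 2: 4 = 2^2. Since 7 ≡ 7 (mod 8), (2 / 7) = +1, and (2 / 7)^2 = +1. Now have (1 / 7).
(1 / 7) = 1. Collecting the sign factors: 1.

1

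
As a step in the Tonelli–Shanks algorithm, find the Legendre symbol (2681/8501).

(2681/8501)
  = (8501/2681)    [QR: 2681 ≡ 1 mod 4, sign kept]
  = (458/2681)    [8501 ≡ 458 mod 2681]
  = (229/2681)    [2681 ≡ 1 mod 8 ⇒ (2/2681) = +1]
  = (2681/229)    [QR: 229 ≡ 1 mod 4, sign kept]
  = (162/229)    [2681 ≡ 162 mod 229]
  = -(81/229)    [229 ≡ 5 mod 8 ⇒ (2/229) = -1]
  = -(229/81)    [QR: 81 ≡ 1 mod 4, sign kept]
  = -(67/81)    [229 ≡ 67 mod 81]
  = -(81/67)    [QR: 81 ≡ 1 mod 4, sign kept]
  = -(14/67)    [81 ≡ 14 mod 67]
  = (7/67)    [67 ≡ 3 mod 8 ⇒ (2/67) = -1]
  = -(67/7)    [QR: both ≡ 3 mod 4, sign flips]
  = -(4/7)    [67 ≡ 4 mod 7]
  = -(1/7)    [7 ≡ 7 mod 8 ⇒ (2/7)^2 = +1]
  = -1    [(1/7) = 1]

-1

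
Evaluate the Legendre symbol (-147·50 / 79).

By multiplicativity, (-147·50 / 79) = (-147 / 79)·(50 / 79).
First factor (-147 / 79):
Pull out -1: (-147 / 79) = (-1 / 79)·(147 / 79). Since 79 ≡ 3 (mod 4), (-1 / 79) = -1. Now have -(147 / 79).
Reduce the numerator: 147 ≡ 68 (mod 79), so (147 / 79) = (68 / 79).
Factor out 2: 68 = 2^2·17. Since 79 ≡ 7 (mod 8), (2 / 79) = +1, and (2 / 79)^2 = +1. Now have -(17 / 79).
17 ≡ 1 (mod 4), so quadratic reciprocity gives (17 / 79) = (79 / 17). Reduce: 79 ≡ 11 (mod 17). Now have -(11 / 17).
17 ≡ 1 (mod 4), so quadratic reciprocity gives (11 / 17) = (17 / 11). Reduce: 17 ≡ 6 (mod 11). Now have -(6 / 11).
Factor out 2: 6 = 2·3. Since 11 ≡ 3 (mod 8), (2 / 11) = -1. Now have (3 / 11).
Both 3 ≡ 3 and 11 ≡ 3 (mod 4), so reciprocity gives (3 / 11) = -(11 / 3). Reduce: 11 ≡ 2 (mod 3). Now have -(2 / 3).
Factor out 2: 2 = 2. Since 3 ≡ 3 (mod 8), (2 / 3) = -1. Now have (1 / 3).
(1 / 3) = 1. Collecting the sign factors: 1.
Second factor (50 / 79):
Factor out 2: 50 = 2·25. Since 79 ≡ 7 (mod 8), (2 / 79) = +1. Now have (25 / 79).
25 ≡ 1 (mod 4), so quadratic reciprocity gives (25 / 79) = (79 / 25). Reduce: 79 ≡ 4 (mod 25). Now have (4 / 25).
Factor out 2: 4 = 2^2. Since 25 ≡ 1 (mod 8), (2 / 25) = +1, and (2 / 25)^2 = +1. Now have (1 / 25).
(1 / 25) = 1. Collecting the sign factors: 1.
Product: (1)·(1) = 1.

1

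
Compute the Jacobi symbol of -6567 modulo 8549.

-1

Reduce the numerator: -6567 ≡ 1982 (mod 8549), so (-6567/8549) = (1982/8549).
Factor out 2: 1982 = 2·991. Since 8549 ≡ 5 (mod 8), (2/8549) = -1. Now have -(991/8549).
8549 ≡ 1 (mod 4), so quadratic reciprocity gives (991/8549) = (8549/991). Reduce: 8549 ≡ 621 (mod 991). Now have -(621/991).
621 ≡ 1 (mod 4), so quadratic reciprocity gives (621/991) = (991/621). Reduce: 991 ≡ 370 (mod 621). Now have -(370/621).
Factor out 2: 370 = 2·185. Since 621 ≡ 5 (mod 8), (2/621) = -1. Now have (185/621).
185 ≡ 1 (mod 4), so quadratic reciprocity gives (185/621) = (621/185). Reduce: 621 ≡ 66 (mod 185). Now have (66/185).
Factor out 2: 66 = 2·33. Since 185 ≡ 1 (mod 8), (2/185) = +1. Now have (33/185).
33 ≡ 1 (mod 4), so quadratic reciprocity gives (33/185) = (185/33). Reduce: 185 ≡ 20 (mod 33). Now have (20/33).
Factor out 2: 20 = 2^2·5. Since 33 ≡ 1 (mod 8), (2/33) = +1, and (2/33)^2 = +1. Now have (5/33).
5 ≡ 1 (mod 4), so quadratic reciprocity gives (5/33) = (33/5). Reduce: 33 ≡ 3 (mod 5). Now have (3/5).
5 ≡ 1 (mod 4), so quadratic reciprocity gives (3/5) = (5/3). Reduce: 5 ≡ 2 (mod 3). Now have (2/3).
Factor out 2: 2 = 2. Since 3 ≡ 3 (mod 8), (2/3) = -1. Now have -(1/3).
(1/3) = 1. Collecting the sign factors: -1.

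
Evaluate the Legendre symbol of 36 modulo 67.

Factor out 2: 36 = 2^2·9. Since 67 ≡ 3 (mod 8), (2/67) = -1, and (2/67)^2 = +1. Now have (9/67).
9 ≡ 1 (mod 4), so quadratic reciprocity gives (9/67) = (67/9). Reduce: 67 ≡ 4 (mod 9). Now have (4/9).
Factor out 2: 4 = 2^2. Since 9 ≡ 1 (mod 8), (2/9) = +1, and (2/9)^2 = +1. Now have (1/9).
(1/9) = 1. Collecting the sign factors: 1.

1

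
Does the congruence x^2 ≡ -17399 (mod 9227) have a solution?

(-17399/9227)
  = (1055/9227)    [-17399 ≡ 1055 mod 9227]
  = -(9227/1055)    [QR: both ≡ 3 mod 4, sign flips]
  = -(787/1055)    [9227 ≡ 787 mod 1055]
  = (1055/787)    [QR: both ≡ 3 mod 4, sign flips]
  = (268/787)    [1055 ≡ 268 mod 787]
  = (67/787)    [787 ≡ 3 mod 8 ⇒ (2/787)^2 = +1]
  = -(787/67)    [QR: both ≡ 3 mod 4, sign flips]
  = -(50/67)    [787 ≡ 50 mod 67]
  = (25/67)    [67 ≡ 3 mod 8 ⇒ (2/67) = -1]
  = (67/25)    [QR: 25 ≡ 1 mod 4, sign kept]
  = (17/25)    [67 ≡ 17 mod 25]
  = (25/17)    [QR: 17 ≡ 1 mod 4, sign kept]
  = (8/17)    [25 ≡ 8 mod 17]
  = (1/17)    [17 ≡ 1 mod 8 ⇒ (2/17)^3 = +1]
  = 1    [(1/17) = 1]
The Legendre symbol is 1, so x^2 ≡ -17399 (mod 9227) has solution.

yes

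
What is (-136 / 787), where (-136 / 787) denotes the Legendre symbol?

-1

(-136 / 787)
  = (651 / 787)    [-136 ≡ 651 mod 787]
  = -(787 / 651)    [QR: both ≡ 3 mod 4, sign flips]
  = -(136 / 651)    [787 ≡ 136 mod 651]
  = (17 / 651)    [651 ≡ 3 mod 8 ⇒ (2 / 651)^3 = -1]
  = (651 / 17)    [QR: 17 ≡ 1 mod 4, sign kept]
  = (5 / 17)    [651 ≡ 5 mod 17]
  = (17 / 5)    [QR: 5 ≡ 1 mod 4, sign kept]
  = (2 / 5)    [17 ≡ 2 mod 5]
  = -(1 / 5)    [5 ≡ 5 mod 8 ⇒ (2 / 5) = -1]
  = -1    [(1 / 5) = 1]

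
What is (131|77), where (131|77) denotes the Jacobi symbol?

1

Reduce the numerator: 131 ≡ 54 (mod 77), so (131|77) = (54|77).
Factor out 2: 54 = 2·27. Since 77 ≡ 5 (mod 8), (2|77) = -1. Now have -(27|77).
77 ≡ 1 (mod 4), so quadratic reciprocity gives (27|77) = (77|27). Reduce: 77 ≡ 23 (mod 27). Now have -(23|27).
Both 23 ≡ 3 and 27 ≡ 3 (mod 4), so reciprocity gives (23|27) = -(27|23). Reduce: 27 ≡ 4 (mod 23). Now have (4|23).
Factor out 2: 4 = 2^2. Since 23 ≡ 7 (mod 8), (2|23) = +1, and (2|23)^2 = +1. Now have (1|23).
(1|23) = 1. Collecting the sign factors: 1.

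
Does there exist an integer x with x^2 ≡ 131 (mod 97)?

Reduce the numerator: 131 ≡ 34 (mod 97), so (131/97) = (34/97).
Factor out 2: 34 = 2·17. Since 97 ≡ 1 (mod 8), (2/97) = +1. Now have (17/97).
17 ≡ 1 (mod 4), so quadratic reciprocity gives (17/97) = (97/17). Reduce: 97 ≡ 12 (mod 17). Now have (12/17).
Factor out 2: 12 = 2^2·3. Since 17 ≡ 1 (mod 8), (2/17) = +1, and (2/17)^2 = +1. Now have (3/17).
17 ≡ 1 (mod 4), so quadratic reciprocity gives (3/17) = (17/3). Reduce: 17 ≡ 2 (mod 3). Now have (2/3).
Factor out 2: 2 = 2. Since 3 ≡ 3 (mod 8), (2/3) = -1. Now have -(1/3).
(1/3) = 1. Collecting the sign factors: -1.
(131/97) = -1, and 97 is prime, so 131 is not a quadratic residue mod 97.

no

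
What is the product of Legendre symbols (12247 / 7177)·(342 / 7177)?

By multiplicativity, (12247·342 / 7177) = (12247 / 7177)·(342 / 7177).
First factor (12247 / 7177):
Reduce the numerator: 12247 ≡ 5070 (mod 7177), so (12247 / 7177) = (5070 / 7177).
Factor out 2: 5070 = 2·2535. Since 7177 ≡ 1 (mod 8), (2 / 7177) = +1. Now have (2535 / 7177).
7177 ≡ 1 (mod 4), so quadratic reciprocity gives (2535 / 7177) = (7177 / 2535). Reduce: 7177 ≡ 2107 (mod 2535). Now have (2107 / 2535).
Both 2107 ≡ 3 and 2535 ≡ 3 (mod 4), so reciprocity gives (2107 / 2535) = -(2535 / 2107). Reduce: 2535 ≡ 428 (mod 2107). Now have -(428 / 2107).
Factor out 2: 428 = 2^2·107. Since 2107 ≡ 3 (mod 8), (2 / 2107) = -1, and (2 / 2107)^2 = +1. Now have -(107 / 2107).
Both 107 ≡ 3 and 2107 ≡ 3 (mod 4), so reciprocity gives (107 / 2107) = -(2107 / 107). Reduce: 2107 ≡ 74 (mod 107). Now have (74 / 107).
Factor out 2: 74 = 2·37. Since 107 ≡ 3 (mod 8), (2 / 107) = -1. Now have -(37 / 107).
37 ≡ 1 (mod 4), so quadratic reciprocity gives (37 / 107) = (107 / 37). Reduce: 107 ≡ 33 (mod 37). Now have -(33 / 37).
33 ≡ 1 (mod 4), so quadratic reciprocity gives (33 / 37) = (37 / 33). Reduce: 37 ≡ 4 (mod 33). Now have -(4 / 33).
Factor out 2: 4 = 2^2. Since 33 ≡ 1 (mod 8), (2 / 33) = +1, and (2 / 33)^2 = +1. Now have -(1 / 33).
(1 / 33) = 1. Collecting the sign factors: -1.
Second factor (342 / 7177):
Factor out 2: 342 = 2·171. Since 7177 ≡ 1 (mod 8), (2 / 7177) = +1. Now have (171 / 7177).
7177 ≡ 1 (mod 4), so quadratic reciprocity gives (171 / 7177) = (7177 / 171). Reduce: 7177 ≡ 166 (mod 171). Now have (166 / 171).
Factor out 2: 166 = 2·83. Since 171 ≡ 3 (mod 8), (2 / 171) = -1. Now have -(83 / 171).
Both 83 ≡ 3 and 171 ≡ 3 (mod 4), so reciprocity gives (83 / 171) = -(171 / 83). Reduce: 171 ≡ 5 (mod 83). Now have (5 / 83).
5 ≡ 1 (mod 4), so quadratic reciprocity gives (5 / 83) = (83 / 5). Reduce: 83 ≡ 3 (mod 5). Now have (3 / 5).
5 ≡ 1 (mod 4), so quadratic reciprocity gives (3 / 5) = (5 / 3). Reduce: 5 ≡ 2 (mod 3). Now have (2 / 3).
Factor out 2: 2 = 2. Since 3 ≡ 3 (mod 8), (2 / 3) = -1. Now have -(1 / 3).
(1 / 3) = 1. Collecting the sign factors: -1.
Product: (-1)·(-1) = 1.

1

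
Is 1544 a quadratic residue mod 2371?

Factor out 2: 1544 = 2^3·193. Since 2371 ≡ 3 (mod 8), (2/2371) = -1, and (2/2371)^3 = -1. Now have -(193/2371).
193 ≡ 1 (mod 4), so quadratic reciprocity gives (193/2371) = (2371/193). Reduce: 2371 ≡ 55 (mod 193). Now have -(55/193).
193 ≡ 1 (mod 4), so quadratic reciprocity gives (55/193) = (193/55). Reduce: 193 ≡ 28 (mod 55). Now have -(28/55).
Factor out 2: 28 = 2^2·7. Since 55 ≡ 7 (mod 8), (2/55) = +1, and (2/55)^2 = +1. Now have -(7/55).
Both 7 ≡ 3 and 55 ≡ 3 (mod 4), so reciprocity gives (7/55) = -(55/7). Reduce: 55 ≡ 6 (mod 7). Now have (6/7).
Factor out 2: 6 = 2·3. Since 7 ≡ 7 (mod 8), (2/7) = +1. Now have (3/7).
Both 3 ≡ 3 and 7 ≡ 3 (mod 4), so reciprocity gives (3/7) = -(7/3). Reduce: 7 ≡ 1 (mod 3). Now have -(1/3).
(1/3) = 1. Collecting the sign factors: -1.
The Legendre symbol is -1, so x^2 ≡ 1544 (mod 2371) has no solution.

no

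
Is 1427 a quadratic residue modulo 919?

no

Reduce the numerator: 1427 ≡ 508 (mod 919), so (1427/919) = (508/919).
Factor out 2: 508 = 2^2·127. Since 919 ≡ 7 (mod 8), (2/919) = +1, and (2/919)^2 = +1. Now have (127/919).
Both 127 ≡ 3 and 919 ≡ 3 (mod 4), so reciprocity gives (127/919) = -(919/127). Reduce: 919 ≡ 30 (mod 127). Now have -(30/127).
Factor out 2: 30 = 2·15. Since 127 ≡ 7 (mod 8), (2/127) = +1. Now have -(15/127).
Both 15 ≡ 3 and 127 ≡ 3 (mod 4), so reciprocity gives (15/127) = -(127/15). Reduce: 127 ≡ 7 (mod 15). Now have (7/15).
Both 7 ≡ 3 and 15 ≡ 3 (mod 4), so reciprocity gives (7/15) = -(15/7). Reduce: 15 ≡ 1 (mod 7). Now have -(1/7).
(1/7) = 1. Collecting the sign factors: -1.
The Legendre symbol is -1, so x^2 ≡ 1427 (mod 919) has no solution.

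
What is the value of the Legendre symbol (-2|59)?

1

Reduce the numerator: -2 ≡ 57 (mod 59), so (-2|59) = (57|59).
57 ≡ 1 (mod 4), so quadratic reciprocity gives (57|59) = (59|57). Reduce: 59 ≡ 2 (mod 57). Now have (2|57).
Factor out 2: 2 = 2. Since 57 ≡ 1 (mod 8), (2|57) = +1. Now have (1|57).
(1|57) = 1. Collecting the sign factors: 1.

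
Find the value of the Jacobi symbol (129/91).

(129/91)
  = (38/91)    [129 ≡ 38 mod 91]
  = -(19/91)    [91 ≡ 3 mod 8 ⇒ (2/91) = -1]
  = (91/19)    [QR: both ≡ 3 mod 4, sign flips]
  = (15/19)    [91 ≡ 15 mod 19]
  = -(19/15)    [QR: both ≡ 3 mod 4, sign flips]
  = -(4/15)    [19 ≡ 4 mod 15]
  = -(1/15)    [15 ≡ 7 mod 8 ⇒ (2/15)^2 = +1]
  = -1    [(1/15) = 1]

-1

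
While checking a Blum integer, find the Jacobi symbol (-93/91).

1

Reduce the numerator: -93 ≡ 89 (mod 91), so (-93/91) = (89/91).
89 ≡ 1 (mod 4), so quadratic reciprocity gives (89/91) = (91/89). Reduce: 91 ≡ 2 (mod 89). Now have (2/89).
Factor out 2: 2 = 2. Since 89 ≡ 1 (mod 8), (2/89) = +1. Now have (1/89).
(1/89) = 1. Collecting the sign factors: 1.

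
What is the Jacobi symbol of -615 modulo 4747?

(-615 / 4747)
  = (4132 / 4747)    [-615 ≡ 4132 mod 4747]
  = (1033 / 4747)    [4747 ≡ 3 mod 8 ⇒ (2 / 4747)^2 = +1]
  = (4747 / 1033)    [QR: 1033 ≡ 1 mod 4, sign kept]
  = (615 / 1033)    [4747 ≡ 615 mod 1033]
  = (1033 / 615)    [QR: 1033 ≡ 1 mod 4, sign kept]
  = (418 / 615)    [1033 ≡ 418 mod 615]
  = (209 / 615)    [615 ≡ 7 mod 8 ⇒ (2 / 615) = +1]
  = (615 / 209)    [QR: 209 ≡ 1 mod 4, sign kept]
  = (197 / 209)    [615 ≡ 197 mod 209]
  = (209 / 197)    [QR: 197 ≡ 1 mod 4, sign kept]
  = (12 / 197)    [209 ≡ 12 mod 197]
  = (3 / 197)    [197 ≡ 5 mod 8 ⇒ (2 / 197)^2 = +1]
  = (197 / 3)    [QR: 197 ≡ 1 mod 4, sign kept]
  = (2 / 3)    [197 ≡ 2 mod 3]
  = -(1 / 3)    [3 ≡ 3 mod 8 ⇒ (2 / 3) = -1]
  = -1    [(1 / 3) = 1]

-1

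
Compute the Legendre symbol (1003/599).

(1003/599)
  = (404/599)    [1003 ≡ 404 mod 599]
  = (101/599)    [599 ≡ 7 mod 8 ⇒ (2/599)^2 = +1]
  = (599/101)    [QR: 101 ≡ 1 mod 4, sign kept]
  = (94/101)    [599 ≡ 94 mod 101]
  = -(47/101)    [101 ≡ 5 mod 8 ⇒ (2/101) = -1]
  = -(101/47)    [QR: 101 ≡ 1 mod 4, sign kept]
  = -(7/47)    [101 ≡ 7 mod 47]
  = (47/7)    [QR: both ≡ 3 mod 4, sign flips]
  = (5/7)    [47 ≡ 5 mod 7]
  = (7/5)    [QR: 5 ≡ 1 mod 4, sign kept]
  = (2/5)    [7 ≡ 2 mod 5]
  = -(1/5)    [5 ≡ 5 mod 8 ⇒ (2/5) = -1]
  = -1    [(1/5) = 1]

-1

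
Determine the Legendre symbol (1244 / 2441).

(1244 / 2441)
  = (311 / 2441)    [2441 ≡ 1 mod 8 ⇒ (2 / 2441)^2 = +1]
  = (2441 / 311)    [QR: 2441 ≡ 1 mod 4, sign kept]
  = (264 / 311)    [2441 ≡ 264 mod 311]
  = (33 / 311)    [311 ≡ 7 mod 8 ⇒ (2 / 311)^3 = +1]
  = (311 / 33)    [QR: 33 ≡ 1 mod 4, sign kept]
  = (14 / 33)    [311 ≡ 14 mod 33]
  = (7 / 33)    [33 ≡ 1 mod 8 ⇒ (2 / 33) = +1]
  = (33 / 7)    [QR: 33 ≡ 1 mod 4, sign kept]
  = (5 / 7)    [33 ≡ 5 mod 7]
  = (7 / 5)    [QR: 5 ≡ 1 mod 4, sign kept]
  = (2 / 5)    [7 ≡ 2 mod 5]
  = -(1 / 5)    [5 ≡ 5 mod 8 ⇒ (2 / 5) = -1]
  = -1    [(1 / 5) = 1]

-1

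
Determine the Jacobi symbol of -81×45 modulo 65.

0

By multiplicativity, (-81·45/65) = (-81/65)·(45/65).
First factor (-81/65):
(-81/65)
  = (81/65)    [65 ≡ 1 mod 4 ⇒ (-1/65) = +1]
  = (16/65)    [81 ≡ 16 mod 65]
  = (1/65)    [65 ≡ 1 mod 8 ⇒ (2/65)^4 = +1]
  = 1    [(1/65) = 1]
Second factor (45/65):
(45/65)
  = (65/45)    [QR: 45 ≡ 1 mod 4, sign kept]
  = (20/45)    [65 ≡ 20 mod 45]
  = (5/45)    [45 ≡ 5 mod 8 ⇒ (2/45)^2 = +1]
  = (45/5)    [QR: 5 ≡ 1 mod 4, sign kept]
  = (0/5)    [45 ≡ 0 mod 5]
  = 0    [numerator 0, gcd > 1]
Product: (1)·(0) = 0.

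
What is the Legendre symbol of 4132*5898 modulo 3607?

1

By multiplicativity, (4132·5898 / 3607) = (4132 / 3607)·(5898 / 3607).
First factor (4132 / 3607):
(4132 / 3607)
  = (525 / 3607)    [4132 ≡ 525 mod 3607]
  = (3607 / 525)    [QR: 525 ≡ 1 mod 4, sign kept]
  = (457 / 525)    [3607 ≡ 457 mod 525]
  = (525 / 457)    [QR: 457 ≡ 1 mod 4, sign kept]
  = (68 / 457)    [525 ≡ 68 mod 457]
  = (17 / 457)    [457 ≡ 1 mod 8 ⇒ (2 / 457)^2 = +1]
  = (457 / 17)    [QR: 17 ≡ 1 mod 4, sign kept]
  = (15 / 17)    [457 ≡ 15 mod 17]
  = (17 / 15)    [QR: 17 ≡ 1 mod 4, sign kept]
  = (2 / 15)    [17 ≡ 2 mod 15]
  = (1 / 15)    [15 ≡ 7 mod 8 ⇒ (2 / 15) = +1]
  = 1    [(1 / 15) = 1]
Second factor (5898 / 3607):
(5898 / 3607)
  = (2291 / 3607)    [5898 ≡ 2291 mod 3607]
  = -(3607 / 2291)    [QR: both ≡ 3 mod 4, sign flips]
  = -(1316 / 2291)    [3607 ≡ 1316 mod 2291]
  = -(329 / 2291)    [2291 ≡ 3 mod 8 ⇒ (2 / 2291)^2 = +1]
  = -(2291 / 329)    [QR: 329 ≡ 1 mod 4, sign kept]
  = -(317 / 329)    [2291 ≡ 317 mod 329]
  = -(329 / 317)    [QR: 317 ≡ 1 mod 4, sign kept]
  = -(12 / 317)    [329 ≡ 12 mod 317]
  = -(3 / 317)    [317 ≡ 5 mod 8 ⇒ (2 / 317)^2 = +1]
  = -(317 / 3)    [QR: 317 ≡ 1 mod 4, sign kept]
  = -(2 / 3)    [317 ≡ 2 mod 3]
  = (1 / 3)    [3 ≡ 3 mod 8 ⇒ (2 / 3) = -1]
  = 1    [(1 / 3) = 1]
Product: (1)·(1) = 1.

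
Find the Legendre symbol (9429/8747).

(9429/8747)
  = (682/8747)    [9429 ≡ 682 mod 8747]
  = -(341/8747)    [8747 ≡ 3 mod 8 ⇒ (2/8747) = -1]
  = -(8747/341)    [QR: 341 ≡ 1 mod 4, sign kept]
  = -(222/341)    [8747 ≡ 222 mod 341]
  = (111/341)    [341 ≡ 5 mod 8 ⇒ (2/341) = -1]
  = (341/111)    [QR: 341 ≡ 1 mod 4, sign kept]
  = (8/111)    [341 ≡ 8 mod 111]
  = (1/111)    [111 ≡ 7 mod 8 ⇒ (2/111)^3 = +1]
  = 1    [(1/111) = 1]

1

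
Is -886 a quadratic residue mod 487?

no

(-886|487)
  = -(886|487)    [487 ≡ 3 mod 4 ⇒ (-1|487) = -1]
  = -(399|487)    [886 ≡ 399 mod 487]
  = (487|399)    [QR: both ≡ 3 mod 4, sign flips]
  = (88|399)    [487 ≡ 88 mod 399]
  = (11|399)    [399 ≡ 7 mod 8 ⇒ (2|399)^3 = +1]
  = -(399|11)    [QR: both ≡ 3 mod 4, sign flips]
  = -(3|11)    [399 ≡ 3 mod 11]
  = (11|3)    [QR: both ≡ 3 mod 4, sign flips]
  = (2|3)    [11 ≡ 2 mod 3]
  = -(1|3)    [3 ≡ 3 mod 8 ⇒ (2|3) = -1]
  = -1    [(1|3) = 1]
(-886|487) = -1, and 487 is prime, so -886 is not a quadratic residue mod 487.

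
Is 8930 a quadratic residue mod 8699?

no

(8930/8699)
  = (231/8699)    [8930 ≡ 231 mod 8699]
  = -(8699/231)    [QR: both ≡ 3 mod 4, sign flips]
  = -(152/231)    [8699 ≡ 152 mod 231]
  = -(19/231)    [231 ≡ 7 mod 8 ⇒ (2/231)^3 = +1]
  = (231/19)    [QR: both ≡ 3 mod 4, sign flips]
  = (3/19)    [231 ≡ 3 mod 19]
  = -(19/3)    [QR: both ≡ 3 mod 4, sign flips]
  = -(1/3)    [19 ≡ 1 mod 3]
  = -1    [(1/3) = 1]
(8930/8699) = -1, and 8699 is prime, so 8930 is not a quadratic residue mod 8699.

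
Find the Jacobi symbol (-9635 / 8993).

(-9635 / 8993)
  = (8351 / 8993)    [-9635 ≡ 8351 mod 8993]
  = (8993 / 8351)    [QR: 8993 ≡ 1 mod 4, sign kept]
  = (642 / 8351)    [8993 ≡ 642 mod 8351]
  = (321 / 8351)    [8351 ≡ 7 mod 8 ⇒ (2 / 8351) = +1]
  = (8351 / 321)    [QR: 321 ≡ 1 mod 4, sign kept]
  = (5 / 321)    [8351 ≡ 5 mod 321]
  = (321 / 5)    [QR: 5 ≡ 1 mod 4, sign kept]
  = (1 / 5)    [321 ≡ 1 mod 5]
  = 1    [(1 / 5) = 1]

1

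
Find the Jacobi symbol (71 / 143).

Both 71 ≡ 3 and 143 ≡ 3 (mod 4), so reciprocity gives (71 / 143) = -(143 / 71). Reduce: 143 ≡ 1 (mod 71). Now have -(1 / 71).
(1 / 71) = 1. Collecting the sign factors: -1.

-1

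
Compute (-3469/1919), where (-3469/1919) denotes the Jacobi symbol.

Pull out -1: (-3469/1919) = (-1/1919)·(3469/1919). Since 1919 ≡ 3 (mod 4), (-1/1919) = -1. Now have -(3469/1919).
Reduce the numerator: 3469 ≡ 1550 (mod 1919), so (3469/1919) = (1550/1919).
Factor out 2: 1550 = 2·775. Since 1919 ≡ 7 (mod 8), (2/1919) = +1. Now have -(775/1919).
Both 775 ≡ 3 and 1919 ≡ 3 (mod 4), so reciprocity gives (775/1919) = -(1919/775). Reduce: 1919 ≡ 369 (mod 775). Now have (369/775).
369 ≡ 1 (mod 4), so quadratic reciprocity gives (369/775) = (775/369). Reduce: 775 ≡ 37 (mod 369). Now have (37/369).
37 ≡ 1 (mod 4), so quadratic reciprocity gives (37/369) = (369/37). Reduce: 369 ≡ 36 (mod 37). Now have (36/37).
Factor out 2: 36 = 2^2·9. Since 37 ≡ 5 (mod 8), (2/37) = -1, and (2/37)^2 = +1. Now have (9/37).
9 ≡ 1 (mod 4), so quadratic reciprocity gives (9/37) = (37/9). Reduce: 37 ≡ 1 (mod 9). Now have (1/9).
(1/9) = 1. Collecting the sign factors: 1.

1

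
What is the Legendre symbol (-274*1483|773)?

1

By multiplicativity, (-274·1483|773) = (-274|773)·(1483|773).
First factor (-274|773):
Pull out -1: (-274|773) = (-1|773)·(274|773). Since 773 ≡ 1 (mod 4), (-1|773) = +1. Now have (274|773).
Factor out 2: 274 = 2·137. Since 773 ≡ 5 (mod 8), (2|773) = -1. Now have -(137|773).
137 ≡ 1 (mod 4), so quadratic reciprocity gives (137|773) = (773|137). Reduce: 773 ≡ 88 (mod 137). Now have -(88|137).
Factor out 2: 88 = 2^3·11. Since 137 ≡ 1 (mod 8), (2|137) = +1, and (2|137)^3 = +1. Now have -(11|137).
137 ≡ 1 (mod 4), so quadratic reciprocity gives (11|137) = (137|11). Reduce: 137 ≡ 5 (mod 11). Now have -(5|11).
5 ≡ 1 (mod 4), so quadratic reciprocity gives (5|11) = (11|5). Reduce: 11 ≡ 1 (mod 5). Now have -(1|5).
(1|5) = 1. Collecting the sign factors: -1.
Second factor (1483|773):
Reduce the numerator: 1483 ≡ 710 (mod 773), so (1483|773) = (710|773).
Factor out 2: 710 = 2·355. Since 773 ≡ 5 (mod 8), (2|773) = -1. Now have -(355|773).
773 ≡ 1 (mod 4), so quadratic reciprocity gives (355|773) = (773|355). Reduce: 773 ≡ 63 (mod 355). Now have -(63|355).
Both 63 ≡ 3 and 355 ≡ 3 (mod 4), so reciprocity gives (63|355) = -(355|63). Reduce: 355 ≡ 40 (mod 63). Now have (40|63).
Factor out 2: 40 = 2^3·5. Since 63 ≡ 7 (mod 8), (2|63) = +1, and (2|63)^3 = +1. Now have (5|63).
5 ≡ 1 (mod 4), so quadratic reciprocity gives (5|63) = (63|5). Reduce: 63 ≡ 3 (mod 5). Now have (3|5).
5 ≡ 1 (mod 4), so quadratic reciprocity gives (3|5) = (5|3). Reduce: 5 ≡ 2 (mod 3). Now have (2|3).
Factor out 2: 2 = 2. Since 3 ≡ 3 (mod 8), (2|3) = -1. Now have -(1|3).
(1|3) = 1. Collecting the sign factors: -1.
Product: (-1)·(-1) = 1.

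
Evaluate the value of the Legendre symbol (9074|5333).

(9074|5333)
  = (3741|5333)    [9074 ≡ 3741 mod 5333]
  = (5333|3741)    [QR: 3741 ≡ 1 mod 4, sign kept]
  = (1592|3741)    [5333 ≡ 1592 mod 3741]
  = -(199|3741)    [3741 ≡ 5 mod 8 ⇒ (2|3741)^3 = -1]
  = -(3741|199)    [QR: 3741 ≡ 1 mod 4, sign kept]
  = -(159|199)    [3741 ≡ 159 mod 199]
  = (199|159)    [QR: both ≡ 3 mod 4, sign flips]
  = (40|159)    [199 ≡ 40 mod 159]
  = (5|159)    [159 ≡ 7 mod 8 ⇒ (2|159)^3 = +1]
  = (159|5)    [QR: 5 ≡ 1 mod 4, sign kept]
  = (4|5)    [159 ≡ 4 mod 5]
  = (1|5)    [5 ≡ 5 mod 8 ⇒ (2|5)^2 = +1]
  = 1    [(1|5) = 1]

1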